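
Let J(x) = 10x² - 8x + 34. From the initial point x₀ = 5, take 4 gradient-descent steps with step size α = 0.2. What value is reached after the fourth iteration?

J′(x) = 20x - 8
Step 1: J′(5) = 92; x₁ = 5 − 0.2·92 = -13.4
Step 2: J′(-13.4) = -276; x₂ = -13.4 − 0.2·(-276) = 41.8
Step 3: J′(41.8) = 828; x₃ = 41.8 − 0.2·828 = -123.8
Step 4: J′(-123.8) = -2484; x₄ = -123.8 − 0.2·(-2484) = 373

373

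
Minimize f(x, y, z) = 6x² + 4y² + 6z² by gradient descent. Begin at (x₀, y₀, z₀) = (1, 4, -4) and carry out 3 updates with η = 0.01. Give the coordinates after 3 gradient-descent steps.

∇f = (12x, 8y, 12z)
(x₁, y₁, z₁) = (1, 4, -4) − 0.01·(12, 32, -48) = (0.88, 3.68, -3.52)
(x₂, y₂, z₂) = (0.88, 3.68, -3.52) − 0.01·(10.56, 29.44, -42.24) = (0.7744, 3.3856, -3.0976)
(x₃, y₃, z₃) = (0.7744, 3.3856, -3.0976) − 0.01·(9.2928, 27.0848, -37.1712) = (0.681472, 3.114752, -2.725888)

(0.681472, 3.114752, -2.725888)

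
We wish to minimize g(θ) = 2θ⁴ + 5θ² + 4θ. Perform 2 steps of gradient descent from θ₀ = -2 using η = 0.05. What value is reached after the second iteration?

-2.4

g′(θ) = 8θ³ + 10θ + 4
θ₁ = -2 − 0.05·(-80) = 2
θ₂ = 2 − 0.05·88 = -2.4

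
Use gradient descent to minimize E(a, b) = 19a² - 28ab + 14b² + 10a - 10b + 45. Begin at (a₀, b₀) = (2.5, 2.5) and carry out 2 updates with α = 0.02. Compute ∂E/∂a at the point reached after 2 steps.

∇E = (38a - 28b + 10, -28a + 28b - 10)
Step 1: at (2.5, 2.5), ∇E = (35, -10) → (2.5, 2.5) − 0.02·(35, -10) = (1.8, 2.7)
Step 2: at (1.8, 2.7), ∇E = (2.8, 15.2) → (1.8, 2.7) − 0.02·(2.8, 15.2) = (1.744, 2.396)
∂E/∂a at (1.744, 2.396) = 9.184

9.184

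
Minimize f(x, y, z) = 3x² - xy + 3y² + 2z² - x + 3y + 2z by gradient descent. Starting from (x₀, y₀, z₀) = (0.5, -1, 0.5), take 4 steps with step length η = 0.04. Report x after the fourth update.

0.19000576

∇f = (6x - y - 1, -x + 6y + 3, 4z + 2)
(x₁, y₁, z₁) = (0.5, -1, 0.5) − 0.04·(3, -3.5, 4) = (0.38, -0.86, 0.34)
(x₂, y₂, z₂) = (0.38, -0.86, 0.34) − 0.04·(2.14, -2.54, 3.36) = (0.2944, -0.7584, 0.2056)
(x₃, y₃, z₃) = (0.2944, -0.7584, 0.2056) − 0.04·(1.5248, -1.8448, 2.8224) = (0.233408, -0.684608, 0.092704)
(x₄, y₄, z₄) = (0.233408, -0.684608, 0.092704) − 0.04·(1.085056, -1.341056, 2.370816) = (0.19000576, -0.63096576, -0.00212864)
x = 0.19000576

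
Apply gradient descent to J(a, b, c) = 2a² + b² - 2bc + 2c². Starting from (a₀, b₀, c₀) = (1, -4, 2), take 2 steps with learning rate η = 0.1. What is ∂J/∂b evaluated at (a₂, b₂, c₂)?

∇J = (4a, 2b - 2c, -2b + 4c)
(a₁, b₁, c₁) = (1, -4, 2) − 0.1·(4, -12, 16) = (0.6, -2.8, 0.4)
(a₂, b₂, c₂) = (0.6, -2.8, 0.4) − 0.1·(2.4, -6.4, 7.2) = (0.36, -2.16, -0.32)
∂J/∂b at (0.36, -2.16, -0.32) = -3.68

-3.68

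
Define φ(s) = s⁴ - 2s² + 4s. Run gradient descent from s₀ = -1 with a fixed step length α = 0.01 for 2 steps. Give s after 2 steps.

φ′(s) = 4s³ - 4s + 4
Step 1: φ′(-1) = 4; s₁ = -1 − 0.01·4 = -1.04
Step 2: φ′(-1.04) = 3.660544; s₂ = -1.04 − 0.01·3.660544 = -1.07660544

-1.07660544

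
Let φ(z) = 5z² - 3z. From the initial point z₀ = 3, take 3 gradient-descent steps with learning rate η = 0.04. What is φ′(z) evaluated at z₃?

φ′(z) = 10z - 3
Step 1: φ′(3) = 27; z₁ = 3 − 0.04·27 = 1.92
Step 2: φ′(1.92) = 16.2; z₂ = 1.92 − 0.04·16.2 = 1.272
Step 3: φ′(1.272) = 9.72; z₃ = 1.272 − 0.04·9.72 = 0.8832
φ′(z) at (0.8832) = 5.832

5.832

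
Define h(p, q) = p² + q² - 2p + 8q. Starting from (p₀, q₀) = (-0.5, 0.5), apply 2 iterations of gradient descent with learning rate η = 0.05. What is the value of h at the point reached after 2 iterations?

-2.23775

∇h = (2p - 2, 2q + 8)
Step 1: at (-0.5, 0.5), ∇h = (-3, 9) → (-0.5, 0.5) − 0.05·(-3, 9) = (-0.35, 0.05)
Step 2: at (-0.35, 0.05), ∇h = (-2.7, 8.1) → (-0.35, 0.05) − 0.05·(-2.7, 8.1) = (-0.215, -0.355)
h(-0.215, -0.355) = -2.23775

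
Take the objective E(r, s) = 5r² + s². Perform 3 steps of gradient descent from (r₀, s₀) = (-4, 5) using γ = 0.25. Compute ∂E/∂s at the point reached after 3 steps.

1.25

∇E = (10r, 2s)
Step 1: at (-4, 5), ∇E = (-40, 10) → (-4, 5) − 0.25·(-40, 10) = (6, 2.5)
Step 2: at (6, 2.5), ∇E = (60, 5) → (6, 2.5) − 0.25·(60, 5) = (-9, 1.25)
Step 3: at (-9, 1.25), ∇E = (-90, 2.5) → (-9, 1.25) − 0.25·(-90, 2.5) = (13.5, 0.625)
∂E/∂s at (13.5, 0.625) = 1.25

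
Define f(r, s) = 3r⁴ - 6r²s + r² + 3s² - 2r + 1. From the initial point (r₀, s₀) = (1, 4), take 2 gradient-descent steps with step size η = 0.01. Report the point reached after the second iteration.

(1.67436928, 3.701776)

∇f = (12r³ - 12rs + 2r - 2, -6r² + 6s)
(r₁, s₁) = (1, 4) − 0.01·(-36, 18) = (1.36, 3.82)
(r₂, s₂) = (1.36, 3.82) − 0.01·(-31.436928, 11.8224) = (1.67436928, 3.701776)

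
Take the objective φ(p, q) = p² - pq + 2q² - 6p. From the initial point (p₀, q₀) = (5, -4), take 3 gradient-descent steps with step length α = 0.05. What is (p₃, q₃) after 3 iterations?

(4.05675, -1.489375)

∇φ = (2p - q - 6, -p + 4q)
(p₁, q₁) = (5, -4) − 0.05·(8, -21) = (4.6, -2.95)
(p₂, q₂) = (4.6, -2.95) − 0.05·(6.15, -16.4) = (4.2925, -2.13)
(p₃, q₃) = (4.2925, -2.13) − 0.05·(4.715, -12.8125) = (4.05675, -1.489375)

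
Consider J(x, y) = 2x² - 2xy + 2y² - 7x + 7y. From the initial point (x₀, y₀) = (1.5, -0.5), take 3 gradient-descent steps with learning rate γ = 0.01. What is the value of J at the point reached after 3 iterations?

∇J = (4x - 2y - 7, -2x + 4y + 7)
(x₁, y₁) = (1.5, -0.5) − 0.01·(0, 2) = (1.5, -0.52)
(x₂, y₂) = (1.5, -0.52) − 0.01·(0.04, 1.92) = (1.4996, -0.5392)
(x₃, y₃) = (1.4996, -0.5392) − 0.01·(0.0768, 1.844) = (1.498832, -0.55764)
J(1.498832, -0.55764) = -7.608767179392

-7.608767179392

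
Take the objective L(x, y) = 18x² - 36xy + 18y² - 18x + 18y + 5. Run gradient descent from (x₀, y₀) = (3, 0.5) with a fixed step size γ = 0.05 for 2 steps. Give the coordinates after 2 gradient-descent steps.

(8.76, -5.26)

∇L = (36x - 36y - 18, -36x + 36y + 18)
Step 1: at (3, 0.5), ∇L = (72, -72) → (3, 0.5) − 0.05·(72, -72) = (-0.6, 4.1)
Step 2: at (-0.6, 4.1), ∇L = (-187.2, 187.2) → (-0.6, 4.1) − 0.05·(-187.2, 187.2) = (8.76, -5.26)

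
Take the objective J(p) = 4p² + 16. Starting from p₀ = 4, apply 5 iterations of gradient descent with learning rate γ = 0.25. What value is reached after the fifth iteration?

J′(p) = 8p
p₁ = 4 − 0.25·32 = -4
p₂ = -4 − 0.25·(-32) = 4
p₃ = 4 − 0.25·32 = -4
p₄ = -4 − 0.25·(-32) = 4
p₅ = 4 − 0.25·32 = -4

-4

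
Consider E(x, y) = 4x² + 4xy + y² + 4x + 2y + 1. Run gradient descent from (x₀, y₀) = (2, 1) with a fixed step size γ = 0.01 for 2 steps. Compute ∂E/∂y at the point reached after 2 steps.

∇E = (8x + 4y + 4, 4x + 2y + 2)
(x₁, y₁) = (2, 1) − 0.01·(24, 12) = (1.76, 0.88)
(x₂, y₂) = (1.76, 0.88) − 0.01·(21.6, 10.8) = (1.544, 0.772)
∂E/∂y at (1.544, 0.772) = 9.72

9.72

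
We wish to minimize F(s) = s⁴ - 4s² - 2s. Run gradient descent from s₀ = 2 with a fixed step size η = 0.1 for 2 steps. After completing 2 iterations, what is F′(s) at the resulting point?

F′(s) = 4s³ - 8s - 2
s₁ = 2 − 0.1·14 = 0.6
s₂ = 0.6 − 0.1·(-5.936) = 1.1936
F′(s) at (1.1936) = -4.746803224576

-4.746803224576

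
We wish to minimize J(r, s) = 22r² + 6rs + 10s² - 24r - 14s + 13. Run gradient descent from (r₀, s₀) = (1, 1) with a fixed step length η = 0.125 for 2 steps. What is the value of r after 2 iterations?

∇J = (44r + 6s - 24, 6r + 20s - 14)
(r₁, s₁) = (1, 1) − 0.125·(26, 12) = (-2.25, -0.5)
(r₂, s₂) = (-2.25, -0.5) − 0.125·(-126, -37.5) = (13.5, 4.1875)
r = 13.5

13.5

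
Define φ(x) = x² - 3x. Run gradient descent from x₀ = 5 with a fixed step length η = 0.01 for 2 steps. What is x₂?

φ′(x) = 2x - 3
Step 1: φ′(5) = 7; x₁ = 5 − 0.01·7 = 4.93
Step 2: φ′(4.93) = 6.86; x₂ = 4.93 − 0.01·6.86 = 4.8614

4.8614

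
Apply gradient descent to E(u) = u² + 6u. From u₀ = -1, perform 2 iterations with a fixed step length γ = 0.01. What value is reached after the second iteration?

-1.0792

E′(u) = 2u + 6
Step 1: E′(-1) = 4; u₁ = -1 − 0.01·4 = -1.04
Step 2: E′(-1.04) = 3.92; u₂ = -1.04 − 0.01·3.92 = -1.0792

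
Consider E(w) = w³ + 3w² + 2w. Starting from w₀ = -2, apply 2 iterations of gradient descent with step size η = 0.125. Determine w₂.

E′(w) = 3w² + 6w + 2
Step 1: E′(-2) = 2; w₁ = -2 − 0.125·2 = -2.25
Step 2: E′(-2.25) = 3.6875; w₂ = -2.25 − 0.125·3.6875 = -2.7109375

-2.7109375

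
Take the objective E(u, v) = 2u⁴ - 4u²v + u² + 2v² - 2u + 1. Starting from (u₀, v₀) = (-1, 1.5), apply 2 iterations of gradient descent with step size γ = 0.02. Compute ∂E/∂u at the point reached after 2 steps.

∇E = (8u³ - 8uv + 2u - 2, -4u² + 4v)
Step 1: at (-1, 1.5), ∇E = (0, 2) → (-1, 1.5) − 0.02·(0, 2) = (-1, 1.46)
Step 2: at (-1, 1.46), ∇E = (-0.32, 1.84) → (-1, 1.46) − 0.02·(-0.32, 1.84) = (-0.9936, 1.4232)
∂E/∂u at (-0.9936, 1.4232) = -0.521848782848

-0.521848782848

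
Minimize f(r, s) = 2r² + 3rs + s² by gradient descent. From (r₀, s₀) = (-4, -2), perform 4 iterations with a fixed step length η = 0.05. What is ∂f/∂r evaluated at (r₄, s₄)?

-4.9868875

∇f = (4r + 3s, 3r + 2s)
(r₁, s₁) = (-4, -2) − 0.05·(-22, -16) = (-2.9, -1.2)
(r₂, s₂) = (-2.9, -1.2) − 0.05·(-15.2, -11.1) = (-2.14, -0.645)
(r₃, s₃) = (-2.14, -0.645) − 0.05·(-10.495, -7.71) = (-1.61525, -0.2595)
(r₄, s₄) = (-1.61525, -0.2595) − 0.05·(-7.2395, -5.36475) = (-1.253275, 0.0087375)
∂f/∂r at (-1.253275, 0.0087375) = -4.9868875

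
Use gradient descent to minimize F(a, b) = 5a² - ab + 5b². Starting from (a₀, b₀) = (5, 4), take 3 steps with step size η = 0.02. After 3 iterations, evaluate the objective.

56.02451476896

∇F = (10a - b, -a + 10b)
Step 1: at (5, 4), ∇F = (46, 35) → (5, 4) − 0.02·(46, 35) = (4.08, 3.3)
Step 2: at (4.08, 3.3), ∇F = (37.5, 28.92) → (4.08, 3.3) − 0.02·(37.5, 28.92) = (3.33, 2.7216)
Step 3: at (3.33, 2.7216), ∇F = (30.5784, 23.886) → (3.33, 2.7216) − 0.02·(30.5784, 23.886) = (2.718432, 2.24388)
F(2.718432, 2.24388) = 56.02451476896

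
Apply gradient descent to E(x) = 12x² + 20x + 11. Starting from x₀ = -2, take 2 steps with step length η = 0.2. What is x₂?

E′(x) = 24x + 20
Step 1: E′(-2) = -28; x₁ = -2 − 0.2·(-28) = 3.6
Step 2: E′(3.6) = 106.4; x₂ = 3.6 − 0.2·106.4 = -17.68

-17.68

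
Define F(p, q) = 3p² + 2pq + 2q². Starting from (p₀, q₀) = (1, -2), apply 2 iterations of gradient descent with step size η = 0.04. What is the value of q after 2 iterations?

∇F = (6p + 2q, 2p + 4q)
Step 1: at (1, -2), ∇F = (2, -6) → (1, -2) − 0.04·(2, -6) = (0.92, -1.76)
Step 2: at (0.92, -1.76), ∇F = (2, -5.2) → (0.92, -1.76) − 0.04·(2, -5.2) = (0.84, -1.552)
q = -1.552

-1.552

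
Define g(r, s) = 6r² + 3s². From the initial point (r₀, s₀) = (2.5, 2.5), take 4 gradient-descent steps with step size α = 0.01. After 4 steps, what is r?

1.4992384

∇g = (12r, 6s)
Step 1: at (2.5, 2.5), ∇g = (30, 15) → (2.5, 2.5) − 0.01·(30, 15) = (2.2, 2.35)
Step 2: at (2.2, 2.35), ∇g = (26.4, 14.1) → (2.2, 2.35) − 0.01·(26.4, 14.1) = (1.936, 2.209)
Step 3: at (1.936, 2.209), ∇g = (23.232, 13.254) → (1.936, 2.209) − 0.01·(23.232, 13.254) = (1.70368, 2.07646)
Step 4: at (1.70368, 2.07646), ∇g = (20.44416, 12.45876) → (1.70368, 2.07646) − 0.01·(20.44416, 12.45876) = (1.4992384, 1.9518724)
r = 1.4992384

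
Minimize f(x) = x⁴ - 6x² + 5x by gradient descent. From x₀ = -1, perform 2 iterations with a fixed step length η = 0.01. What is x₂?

-1.25788412

f′(x) = 4x³ - 12x + 5
Step 1: f′(-1) = 13; x₁ = -1 − 0.01·13 = -1.13
Step 2: f′(-1.13) = 12.788412; x₂ = -1.13 − 0.01·12.788412 = -1.25788412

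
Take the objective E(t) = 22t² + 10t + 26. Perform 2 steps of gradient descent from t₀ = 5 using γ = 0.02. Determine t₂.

-0.152

E′(t) = 44t + 10
t₁ = 5 − 0.02·230 = 0.4
t₂ = 0.4 − 0.02·27.6 = -0.152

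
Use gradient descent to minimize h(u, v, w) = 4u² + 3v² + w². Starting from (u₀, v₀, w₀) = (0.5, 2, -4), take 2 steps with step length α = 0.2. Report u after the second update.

∇h = (8u, 6v, 2w)
Step 1: at (0.5, 2, -4), ∇h = (4, 12, -8) → (0.5, 2, -4) − 0.2·(4, 12, -8) = (-0.3, -0.4, -2.4)
Step 2: at (-0.3, -0.4, -2.4), ∇h = (-2.4, -2.4, -4.8) → (-0.3, -0.4, -2.4) − 0.2·(-2.4, -2.4, -4.8) = (0.18, 0.08, -1.44)
u = 0.18

0.18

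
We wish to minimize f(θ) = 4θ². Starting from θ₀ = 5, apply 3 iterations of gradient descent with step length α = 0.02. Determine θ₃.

f′(θ) = 8θ
θ₁ = 5 − 0.02·40 = 4.2
θ₂ = 4.2 − 0.02·33.6 = 3.528
θ₃ = 3.528 − 0.02·28.224 = 2.96352

2.96352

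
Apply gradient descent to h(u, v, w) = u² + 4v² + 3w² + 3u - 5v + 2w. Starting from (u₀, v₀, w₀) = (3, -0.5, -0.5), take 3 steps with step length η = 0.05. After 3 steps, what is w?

∇h = (2u + 3, 8v - 5, 6w + 2)
(u₁, v₁, w₁) = (3, -0.5, -0.5) − 0.05·(9, -9, -1) = (2.55, -0.05, -0.45)
(u₂, v₂, w₂) = (2.55, -0.05, -0.45) − 0.05·(8.1, -5.4, -0.7) = (2.145, 0.22, -0.415)
(u₃, v₃, w₃) = (2.145, 0.22, -0.415) − 0.05·(7.29, -3.24, -0.49) = (1.7805, 0.382, -0.3905)
w = -0.3905

-0.3905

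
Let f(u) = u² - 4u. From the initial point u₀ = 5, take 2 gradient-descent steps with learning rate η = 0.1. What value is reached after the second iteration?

3.92

f′(u) = 2u - 4
Step 1: f′(5) = 6; u₁ = 5 − 0.1·6 = 4.4
Step 2: f′(4.4) = 4.8; u₂ = 4.4 − 0.1·4.8 = 3.92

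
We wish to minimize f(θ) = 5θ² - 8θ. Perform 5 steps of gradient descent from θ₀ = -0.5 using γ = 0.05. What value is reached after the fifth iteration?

0.759375

f′(θ) = 10θ - 8
θ₁ = -0.5 − 0.05·(-13) = 0.15
θ₂ = 0.15 − 0.05·(-6.5) = 0.475
θ₃ = 0.475 − 0.05·(-3.25) = 0.6375
θ₄ = 0.6375 − 0.05·(-1.625) = 0.71875
θ₅ = 0.71875 − 0.05·(-0.8125) = 0.759375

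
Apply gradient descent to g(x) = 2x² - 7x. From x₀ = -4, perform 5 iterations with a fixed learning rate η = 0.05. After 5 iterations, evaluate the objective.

0.9751178112

g′(x) = 4x - 7
Step 1: g′(-4) = -23; x₁ = -4 − 0.05·(-23) = -2.85
Step 2: g′(-2.85) = -18.4; x₂ = -2.85 − 0.05·(-18.4) = -1.93
Step 3: g′(-1.93) = -14.72; x₃ = -1.93 − 0.05·(-14.72) = -1.194
Step 4: g′(-1.194) = -11.776; x₄ = -1.194 − 0.05·(-11.776) = -0.6052
Step 5: g′(-0.6052) = -9.4208; x₅ = -0.6052 − 0.05·(-9.4208) = -0.13416
g(-0.13416) = 0.9751178112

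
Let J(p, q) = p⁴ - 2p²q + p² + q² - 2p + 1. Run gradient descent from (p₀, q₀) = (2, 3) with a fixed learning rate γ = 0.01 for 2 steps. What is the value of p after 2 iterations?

∇J = (4p³ - 4pq + 2p - 2, -2p² + 2q)
Step 1: at (2, 3), ∇J = (10, -2) → (2, 3) − 0.01·(10, -2) = (1.9, 3.02)
Step 2: at (1.9, 3.02), ∇J = (6.284, -1.18) → (1.9, 3.02) − 0.01·(6.284, -1.18) = (1.83716, 3.0318)
p = 1.83716

1.83716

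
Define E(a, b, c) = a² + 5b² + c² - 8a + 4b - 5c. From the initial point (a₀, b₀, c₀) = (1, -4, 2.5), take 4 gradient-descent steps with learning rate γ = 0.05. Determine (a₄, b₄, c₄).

(2.0317, -0.625, 2.5)

∇E = (2a - 8, 10b + 4, 2c - 5)
Step 1: at (1, -4, 2.5), ∇E = (-6, -36, 0) → (1, -4, 2.5) − 0.05·(-6, -36, 0) = (1.3, -2.2, 2.5)
Step 2: at (1.3, -2.2, 2.5), ∇E = (-5.4, -18, 0) → (1.3, -2.2, 2.5) − 0.05·(-5.4, -18, 0) = (1.57, -1.3, 2.5)
Step 3: at (1.57, -1.3, 2.5), ∇E = (-4.86, -9, 0) → (1.57, -1.3, 2.5) − 0.05·(-4.86, -9, 0) = (1.813, -0.85, 2.5)
Step 4: at (1.813, -0.85, 2.5), ∇E = (-4.374, -4.5, 0) → (1.813, -0.85, 2.5) − 0.05·(-4.374, -4.5, 0) = (2.0317, -0.625, 2.5)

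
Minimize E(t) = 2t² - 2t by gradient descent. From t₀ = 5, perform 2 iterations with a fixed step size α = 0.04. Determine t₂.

E′(t) = 4t - 2
t₁ = 5 − 0.04·18 = 4.28
t₂ = 4.28 − 0.04·15.12 = 3.6752

3.6752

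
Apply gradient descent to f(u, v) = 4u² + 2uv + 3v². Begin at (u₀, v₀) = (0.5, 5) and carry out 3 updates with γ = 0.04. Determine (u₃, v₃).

(-0.46128, 2.202752)

∇f = (8u + 2v, 2u + 6v)
(u₁, v₁) = (0.5, 5) − 0.04·(14, 31) = (-0.06, 3.76)
(u₂, v₂) = (-0.06, 3.76) − 0.04·(7.04, 22.44) = (-0.3416, 2.8624)
(u₃, v₃) = (-0.3416, 2.8624) − 0.04·(2.992, 16.4912) = (-0.46128, 2.202752)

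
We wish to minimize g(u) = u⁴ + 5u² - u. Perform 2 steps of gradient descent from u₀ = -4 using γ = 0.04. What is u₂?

g′(u) = 4u³ + 10u - 1
u₁ = -4 − 0.04·(-297) = 7.88
u₂ = 7.88 − 0.04·2035.015488 = -73.52061952

-73.52061952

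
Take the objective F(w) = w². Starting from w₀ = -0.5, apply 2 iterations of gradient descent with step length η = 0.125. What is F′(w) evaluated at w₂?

F′(w) = 2w
Step 1: F′(-0.5) = -1; w₁ = -0.5 − 0.125·(-1) = -0.375
Step 2: F′(-0.375) = -0.75; w₂ = -0.375 − 0.125·(-0.75) = -0.28125
F′(w) at (-0.28125) = -0.5625

-0.5625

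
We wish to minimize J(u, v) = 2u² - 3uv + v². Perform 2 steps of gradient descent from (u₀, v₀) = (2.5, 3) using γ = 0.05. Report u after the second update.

∇J = (4u - 3v, -3u + 2v)
(u₁, v₁) = (2.5, 3) − 0.05·(1, -1.5) = (2.45, 3.075)
(u₂, v₂) = (2.45, 3.075) − 0.05·(0.575, -1.2) = (2.42125, 3.135)
u = 2.42125

2.42125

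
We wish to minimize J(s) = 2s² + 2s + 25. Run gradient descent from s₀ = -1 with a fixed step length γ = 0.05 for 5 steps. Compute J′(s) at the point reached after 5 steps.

J′(s) = 4s + 2
s₁ = -1 − 0.05·(-2) = -0.9
s₂ = -0.9 − 0.05·(-1.6) = -0.82
s₃ = -0.82 − 0.05·(-1.28) = -0.756
s₄ = -0.756 − 0.05·(-1.024) = -0.7048
s₅ = -0.7048 − 0.05·(-0.8192) = -0.66384
J′(s) at (-0.66384) = -0.65536

-0.65536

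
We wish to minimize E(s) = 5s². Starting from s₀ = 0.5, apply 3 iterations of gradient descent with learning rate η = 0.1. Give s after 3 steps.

E′(s) = 10s
s₁ = 0.5 − 0.1·5 = 0
s₂ = 0 − 0.1·0 = 0
s₃ = 0 − 0.1·0 = 0

0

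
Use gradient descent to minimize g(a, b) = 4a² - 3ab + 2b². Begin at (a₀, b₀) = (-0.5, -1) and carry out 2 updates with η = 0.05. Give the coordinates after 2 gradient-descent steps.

(-0.40125, -0.7675)

∇g = (8a - 3b, -3a + 4b)
(a₁, b₁) = (-0.5, -1) − 0.05·(-1, -2.5) = (-0.45, -0.875)
(a₂, b₂) = (-0.45, -0.875) − 0.05·(-0.975, -2.15) = (-0.40125, -0.7675)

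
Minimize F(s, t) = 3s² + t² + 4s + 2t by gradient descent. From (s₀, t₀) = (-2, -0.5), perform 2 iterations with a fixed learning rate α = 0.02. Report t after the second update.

-0.5392

∇F = (6s + 4, 2t + 2)
(s₁, t₁) = (-2, -0.5) − 0.02·(-8, 1) = (-1.84, -0.52)
(s₂, t₂) = (-1.84, -0.52) − 0.02·(-7.04, 0.96) = (-1.6992, -0.5392)
t = -0.5392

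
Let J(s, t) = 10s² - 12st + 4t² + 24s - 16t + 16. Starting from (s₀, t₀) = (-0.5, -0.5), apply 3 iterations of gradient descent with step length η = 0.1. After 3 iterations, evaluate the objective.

∇J = (20s - 12t + 24, -12s + 8t - 16)
(s₁, t₁) = (-0.5, -0.5) − 0.1·(20, -14) = (-2.5, 0.9)
(s₂, t₂) = (-2.5, 0.9) − 0.1·(-36.8, 21.2) = (1.18, -1.22)
(s₃, t₃) = (1.18, -1.22) − 0.1·(62.24, -39.92) = (-5.044, 2.772)
J(-5.044, 2.772) = 303.530912

303.530912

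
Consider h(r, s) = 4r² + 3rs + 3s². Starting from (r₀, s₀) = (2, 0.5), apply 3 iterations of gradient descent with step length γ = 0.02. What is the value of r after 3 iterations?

∇h = (8r + 3s, 3r + 6s)
Step 1: at (2, 0.5), ∇h = (17.5, 9) → (2, 0.5) − 0.02·(17.5, 9) = (1.65, 0.32)
Step 2: at (1.65, 0.32), ∇h = (14.16, 6.87) → (1.65, 0.32) − 0.02·(14.16, 6.87) = (1.3668, 0.1826)
Step 3: at (1.3668, 0.1826), ∇h = (11.4822, 5.196) → (1.3668, 0.1826) − 0.02·(11.4822, 5.196) = (1.137156, 0.07868)
r = 1.137156

1.137156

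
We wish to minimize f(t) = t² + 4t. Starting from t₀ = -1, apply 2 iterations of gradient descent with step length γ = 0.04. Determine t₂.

-1.1536

f′(t) = 2t + 4
t₁ = -1 − 0.04·2 = -1.08
t₂ = -1.08 − 0.04·1.84 = -1.1536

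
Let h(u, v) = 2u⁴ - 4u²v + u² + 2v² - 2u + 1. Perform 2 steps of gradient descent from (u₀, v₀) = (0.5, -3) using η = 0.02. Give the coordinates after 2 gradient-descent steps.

(0.17280384, -2.515392)

∇h = (8u³ - 8uv + 2u - 2, -4u² + 4v)
(u₁, v₁) = (0.5, -3) − 0.02·(12, -13) = (0.26, -2.74)
(u₂, v₂) = (0.26, -2.74) − 0.02·(4.359808, -11.2304) = (0.17280384, -2.515392)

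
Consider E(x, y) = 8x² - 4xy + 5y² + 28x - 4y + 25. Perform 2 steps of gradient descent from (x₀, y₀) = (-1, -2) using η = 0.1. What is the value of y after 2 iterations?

∇E = (16x - 4y + 28, -4x + 10y - 4)
Step 1: at (-1, -2), ∇E = (20, -20) → (-1, -2) − 0.1·(20, -20) = (-3, 0)
Step 2: at (-3, 0), ∇E = (-20, 8) → (-3, 0) − 0.1·(-20, 8) = (-1, -0.8)
y = -0.8

-0.8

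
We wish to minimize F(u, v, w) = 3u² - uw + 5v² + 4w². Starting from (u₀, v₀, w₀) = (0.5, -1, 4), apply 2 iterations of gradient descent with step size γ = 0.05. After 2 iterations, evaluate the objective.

∇F = (6u - w, 10v, -u + 8w)
(u₁, v₁, w₁) = (0.5, -1, 4) − 0.05·(-1, -10, 31.5) = (0.55, -0.5, 2.425)
(u₂, v₂, w₂) = (0.55, -0.5, 2.425) − 0.05·(0.875, -5, 18.85) = (0.50625, -0.25, 1.4825)
F(0.50625, -0.25, 1.4825) = 9.1220765625

9.1220765625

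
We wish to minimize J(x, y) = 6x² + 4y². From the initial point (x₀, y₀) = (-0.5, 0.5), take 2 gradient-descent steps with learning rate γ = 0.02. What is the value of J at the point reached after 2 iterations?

∇J = (12x, 8y)
(x₁, y₁) = (-0.5, 0.5) − 0.02·(-6, 4) = (-0.38, 0.42)
(x₂, y₂) = (-0.38, 0.42) − 0.02·(-4.56, 3.36) = (-0.2888, 0.3528)
J(-0.2888, 0.3528) = 0.998304

0.998304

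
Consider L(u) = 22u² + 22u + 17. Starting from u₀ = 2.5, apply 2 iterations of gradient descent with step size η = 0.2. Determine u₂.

182.02

L′(u) = 44u + 22
Step 1: L′(2.5) = 132; u₁ = 2.5 − 0.2·132 = -23.9
Step 2: L′(-23.9) = -1029.6; u₂ = -23.9 − 0.2·(-1029.6) = 182.02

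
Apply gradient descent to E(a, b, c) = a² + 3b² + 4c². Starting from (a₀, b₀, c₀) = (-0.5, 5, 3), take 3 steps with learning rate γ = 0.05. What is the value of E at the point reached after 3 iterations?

10.63615125

∇E = (2a, 6b, 8c)
(a₁, b₁, c₁) = (-0.5, 5, 3) − 0.05·(-1, 30, 24) = (-0.45, 3.5, 1.8)
(a₂, b₂, c₂) = (-0.45, 3.5, 1.8) − 0.05·(-0.9, 21, 14.4) = (-0.405, 2.45, 1.08)
(a₃, b₃, c₃) = (-0.405, 2.45, 1.08) − 0.05·(-0.81, 14.7, 8.64) = (-0.3645, 1.715, 0.648)
E(-0.3645, 1.715, 0.648) = 10.63615125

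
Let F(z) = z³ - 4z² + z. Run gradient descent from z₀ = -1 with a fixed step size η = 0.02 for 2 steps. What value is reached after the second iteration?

F′(z) = 3z² - 8z + 1
z₁ = -1 − 0.02·12 = -1.24
z₂ = -1.24 − 0.02·15.5328 = -1.550656

-1.550656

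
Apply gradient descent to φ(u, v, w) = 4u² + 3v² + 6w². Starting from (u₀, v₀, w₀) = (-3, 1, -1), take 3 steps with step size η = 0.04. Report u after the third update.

-0.943296

∇φ = (8u, 6v, 12w)
Step 1: at (-3, 1, -1), ∇φ = (-24, 6, -12) → (-3, 1, -1) − 0.04·(-24, 6, -12) = (-2.04, 0.76, -0.52)
Step 2: at (-2.04, 0.76, -0.52), ∇φ = (-16.32, 4.56, -6.24) → (-2.04, 0.76, -0.52) − 0.04·(-16.32, 4.56, -6.24) = (-1.3872, 0.5776, -0.2704)
Step 3: at (-1.3872, 0.5776, -0.2704), ∇φ = (-11.0976, 3.4656, -3.2448) → (-1.3872, 0.5776, -0.2704) − 0.04·(-11.0976, 3.4656, -3.2448) = (-0.943296, 0.438976, -0.140608)
u = -0.943296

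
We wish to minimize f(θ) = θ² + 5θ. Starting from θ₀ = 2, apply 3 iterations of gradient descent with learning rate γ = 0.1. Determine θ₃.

f′(θ) = 2θ + 5
θ₁ = 2 − 0.1·9 = 1.1
θ₂ = 1.1 − 0.1·7.2 = 0.38
θ₃ = 0.38 − 0.1·5.76 = -0.196

-0.196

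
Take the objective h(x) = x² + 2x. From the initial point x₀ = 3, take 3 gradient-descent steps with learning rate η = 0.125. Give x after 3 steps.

0.6875

h′(x) = 2x + 2
Step 1: h′(3) = 8; x₁ = 3 − 0.125·8 = 2
Step 2: h′(2) = 6; x₂ = 2 − 0.125·6 = 1.25
Step 3: h′(1.25) = 4.5; x₃ = 1.25 − 0.125·4.5 = 0.6875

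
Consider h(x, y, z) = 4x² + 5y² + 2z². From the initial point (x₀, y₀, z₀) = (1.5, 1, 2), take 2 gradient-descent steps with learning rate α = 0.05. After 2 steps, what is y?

∇h = (8x, 10y, 4z)
Step 1: at (1.5, 1, 2), ∇h = (12, 10, 8) → (1.5, 1, 2) − 0.05·(12, 10, 8) = (0.9, 0.5, 1.6)
Step 2: at (0.9, 0.5, 1.6), ∇h = (7.2, 5, 6.4) → (0.9, 0.5, 1.6) − 0.05·(7.2, 5, 6.4) = (0.54, 0.25, 1.28)
y = 0.25

0.25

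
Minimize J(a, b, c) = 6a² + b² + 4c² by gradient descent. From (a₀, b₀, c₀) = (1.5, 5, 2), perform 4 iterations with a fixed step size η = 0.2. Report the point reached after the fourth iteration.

(5.7624, 0.648, 0.2592)

∇J = (12a, 2b, 8c)
Step 1: at (1.5, 5, 2), ∇J = (18, 10, 16) → (1.5, 5, 2) − 0.2·(18, 10, 16) = (-2.1, 3, -1.2)
Step 2: at (-2.1, 3, -1.2), ∇J = (-25.2, 6, -9.6) → (-2.1, 3, -1.2) − 0.2·(-25.2, 6, -9.6) = (2.94, 1.8, 0.72)
Step 3: at (2.94, 1.8, 0.72), ∇J = (35.28, 3.6, 5.76) → (2.94, 1.8, 0.72) − 0.2·(35.28, 3.6, 5.76) = (-4.116, 1.08, -0.432)
Step 4: at (-4.116, 1.08, -0.432), ∇J = (-49.392, 2.16, -3.456) → (-4.116, 1.08, -0.432) − 0.2·(-49.392, 2.16, -3.456) = (5.7624, 0.648, 0.2592)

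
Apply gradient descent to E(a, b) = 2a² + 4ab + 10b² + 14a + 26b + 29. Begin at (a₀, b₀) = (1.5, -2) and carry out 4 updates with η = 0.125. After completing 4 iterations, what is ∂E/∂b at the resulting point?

-34

∇E = (4a + 4b + 14, 4a + 20b + 26)
Step 1: at (1.5, -2), ∇E = (12, -8) → (1.5, -2) − 0.125·(12, -8) = (0, -1)
Step 2: at (0, -1), ∇E = (10, 6) → (0, -1) − 0.125·(10, 6) = (-1.25, -1.75)
Step 3: at (-1.25, -1.75), ∇E = (2, -14) → (-1.25, -1.75) − 0.125·(2, -14) = (-1.5, 0)
Step 4: at (-1.5, 0), ∇E = (8, 20) → (-1.5, 0) − 0.125·(8, 20) = (-2.5, -2.5)
∂E/∂b at (-2.5, -2.5) = -34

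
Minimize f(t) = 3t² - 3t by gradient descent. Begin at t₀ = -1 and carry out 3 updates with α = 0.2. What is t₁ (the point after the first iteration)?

0.8

f′(t) = 6t - 3
Step 1: f′(-1) = -9; t₁ = -1 − 0.2·(-9) = 0.8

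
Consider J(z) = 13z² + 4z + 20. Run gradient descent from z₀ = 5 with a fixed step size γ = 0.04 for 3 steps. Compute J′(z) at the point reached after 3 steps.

-0.008576

J′(z) = 26z + 4
Step 1: J′(5) = 134; z₁ = 5 − 0.04·134 = -0.36
Step 2: J′(-0.36) = -5.36; z₂ = -0.36 − 0.04·(-5.36) = -0.1456
Step 3: J′(-0.1456) = 0.2144; z₃ = -0.1456 − 0.04·0.2144 = -0.154176
J′(z) at (-0.154176) = -0.008576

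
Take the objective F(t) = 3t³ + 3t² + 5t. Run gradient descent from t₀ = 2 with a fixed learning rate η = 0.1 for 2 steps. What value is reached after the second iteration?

-11.621

F′(t) = 9t² + 6t + 5
t₁ = 2 − 0.1·53 = -3.3
t₂ = -3.3 − 0.1·83.21 = -11.621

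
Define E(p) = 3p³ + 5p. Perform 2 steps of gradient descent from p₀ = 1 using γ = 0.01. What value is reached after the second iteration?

0.743436

E′(p) = 9p² + 5
p₁ = 1 − 0.01·14 = 0.86
p₂ = 0.86 − 0.01·11.6564 = 0.743436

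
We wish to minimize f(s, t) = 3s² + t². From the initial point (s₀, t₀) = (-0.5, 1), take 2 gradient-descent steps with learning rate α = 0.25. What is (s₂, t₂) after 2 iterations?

(-0.125, 0.25)

∇f = (6s, 2t)
(s₁, t₁) = (-0.5, 1) − 0.25·(-3, 2) = (0.25, 0.5)
(s₂, t₂) = (0.25, 0.5) − 0.25·(1.5, 1) = (-0.125, 0.25)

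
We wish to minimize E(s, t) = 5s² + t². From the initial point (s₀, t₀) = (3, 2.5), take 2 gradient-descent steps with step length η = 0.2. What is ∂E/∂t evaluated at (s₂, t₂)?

∇E = (10s, 2t)
Step 1: at (3, 2.5), ∇E = (30, 5) → (3, 2.5) − 0.2·(30, 5) = (-3, 1.5)
Step 2: at (-3, 1.5), ∇E = (-30, 3) → (-3, 1.5) − 0.2·(-30, 3) = (3, 0.9)
∂E/∂t at (3, 0.9) = 1.8

1.8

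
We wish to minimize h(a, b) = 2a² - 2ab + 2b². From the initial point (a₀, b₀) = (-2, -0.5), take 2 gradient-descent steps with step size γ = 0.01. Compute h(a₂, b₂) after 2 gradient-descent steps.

∇h = (4a - 2b, -2a + 4b)
Step 1: at (-2, -0.5), ∇h = (-7, 2) → (-2, -0.5) − 0.01·(-7, 2) = (-1.93, -0.52)
Step 2: at (-1.93, -0.52), ∇h = (-6.68, 1.78) → (-1.93, -0.52) − 0.01·(-6.68, 1.78) = (-1.8632, -0.5378)
h(-1.8632, -0.5378) = 5.51742824

5.51742824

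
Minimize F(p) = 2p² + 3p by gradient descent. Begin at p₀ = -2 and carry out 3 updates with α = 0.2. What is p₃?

F′(p) = 4p + 3
p₁ = -2 − 0.2·(-5) = -1
p₂ = -1 − 0.2·(-1) = -0.8
p₃ = -0.8 − 0.2·(-0.2) = -0.76

-0.76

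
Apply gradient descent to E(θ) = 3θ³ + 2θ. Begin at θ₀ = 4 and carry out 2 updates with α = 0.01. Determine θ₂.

1.939356

E′(θ) = 9θ² + 2
θ₁ = 4 − 0.01·146 = 2.54
θ₂ = 2.54 − 0.01·60.0644 = 1.939356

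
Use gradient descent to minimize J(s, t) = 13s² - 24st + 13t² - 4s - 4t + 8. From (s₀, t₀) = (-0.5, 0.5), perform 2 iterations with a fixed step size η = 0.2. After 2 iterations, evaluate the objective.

82013.5368

∇J = (26s - 24t - 4, -24s + 26t - 4)
(s₁, t₁) = (-0.5, 0.5) − 0.2·(-29, 21) = (5.3, -3.7)
(s₂, t₂) = (5.3, -3.7) − 0.2·(222.6, -227.4) = (-39.22, 41.78)
J(-39.22, 41.78) = 82013.5368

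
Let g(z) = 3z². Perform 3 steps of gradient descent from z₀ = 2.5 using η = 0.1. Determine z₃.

0.16

g′(z) = 6z
Step 1: g′(2.5) = 15; z₁ = 2.5 − 0.1·15 = 1
Step 2: g′(1) = 6; z₂ = 1 − 0.1·6 = 0.4
Step 3: g′(0.4) = 2.4; z₃ = 0.4 − 0.1·2.4 = 0.16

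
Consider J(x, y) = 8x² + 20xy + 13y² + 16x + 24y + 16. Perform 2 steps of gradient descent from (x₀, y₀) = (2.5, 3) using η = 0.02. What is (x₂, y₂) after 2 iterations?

∇J = (16x + 20y + 16, 20x + 26y + 24)
Step 1: at (2.5, 3), ∇J = (116, 152) → (2.5, 3) − 0.02·(116, 152) = (0.18, -0.04)
Step 2: at (0.18, -0.04), ∇J = (18.08, 26.56) → (0.18, -0.04) − 0.02·(18.08, 26.56) = (-0.1816, -0.5712)

(-0.1816, -0.5712)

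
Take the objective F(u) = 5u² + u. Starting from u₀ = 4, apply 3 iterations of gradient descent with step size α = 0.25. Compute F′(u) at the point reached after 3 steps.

-138.375

F′(u) = 10u + 1
Step 1: F′(4) = 41; u₁ = 4 − 0.25·41 = -6.25
Step 2: F′(-6.25) = -61.5; u₂ = -6.25 − 0.25·(-61.5) = 9.125
Step 3: F′(9.125) = 92.25; u₃ = 9.125 − 0.25·92.25 = -13.9375
F′(u) at (-13.9375) = -138.375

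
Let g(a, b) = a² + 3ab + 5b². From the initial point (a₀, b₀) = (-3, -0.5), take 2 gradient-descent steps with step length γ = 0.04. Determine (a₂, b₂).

(-2.4912, 0.36)

∇g = (2a + 3b, 3a + 10b)
(a₁, b₁) = (-3, -0.5) − 0.04·(-7.5, -14) = (-2.7, 0.06)
(a₂, b₂) = (-2.7, 0.06) − 0.04·(-5.22, -7.5) = (-2.4912, 0.36)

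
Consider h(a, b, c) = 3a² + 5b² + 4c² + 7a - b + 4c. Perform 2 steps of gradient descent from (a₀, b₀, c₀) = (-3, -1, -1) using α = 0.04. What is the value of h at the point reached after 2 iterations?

-0.77142016

∇h = (6a + 7, 10b - 1, 8c + 4)
Step 1: at (-3, -1, -1), ∇h = (-11, -11, -4) → (-3, -1, -1) − 0.04·(-11, -11, -4) = (-2.56, -0.56, -0.84)
Step 2: at (-2.56, -0.56, -0.84), ∇h = (-8.36, -6.6, -2.72) → (-2.56, -0.56, -0.84) − 0.04·(-8.36, -6.6, -2.72) = (-2.2256, -0.296, -0.7312)
h(-2.2256, -0.296, -0.7312) = -0.77142016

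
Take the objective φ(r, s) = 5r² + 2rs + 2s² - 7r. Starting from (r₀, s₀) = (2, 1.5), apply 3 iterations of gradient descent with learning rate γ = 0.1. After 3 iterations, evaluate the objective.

∇φ = (10r + 2s - 7, 2r + 4s)
(r₁, s₁) = (2, 1.5) − 0.1·(16, 10) = (0.4, 0.5)
(r₂, s₂) = (0.4, 0.5) − 0.1·(-2, 2.8) = (0.6, 0.22)
(r₃, s₃) = (0.6, 0.22) − 0.1·(-0.56, 2.08) = (0.656, 0.012)
φ(0.656, 0.012) = -2.424288

-2.424288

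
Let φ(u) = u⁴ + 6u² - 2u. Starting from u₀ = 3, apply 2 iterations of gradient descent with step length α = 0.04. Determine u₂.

1.76621312

φ′(u) = 4u³ + 12u - 2
Step 1: φ′(3) = 142; u₁ = 3 − 0.04·142 = -2.68
Step 2: φ′(-2.68) = -111.155328; u₂ = -2.68 − 0.04·(-111.155328) = 1.76621312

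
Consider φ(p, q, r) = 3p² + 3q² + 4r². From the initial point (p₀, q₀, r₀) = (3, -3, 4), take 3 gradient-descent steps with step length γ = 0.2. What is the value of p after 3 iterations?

-0.024

∇φ = (6p, 6q, 8r)
(p₁, q₁, r₁) = (3, -3, 4) − 0.2·(18, -18, 32) = (-0.6, 0.6, -2.4)
(p₂, q₂, r₂) = (-0.6, 0.6, -2.4) − 0.2·(-3.6, 3.6, -19.2) = (0.12, -0.12, 1.44)
(p₃, q₃, r₃) = (0.12, -0.12, 1.44) − 0.2·(0.72, -0.72, 11.52) = (-0.024, 0.024, -0.864)
p = -0.024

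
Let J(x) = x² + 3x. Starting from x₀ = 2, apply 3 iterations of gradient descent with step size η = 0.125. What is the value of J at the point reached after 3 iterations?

-0.06976318359375

J′(x) = 2x + 3
x₁ = 2 − 0.125·7 = 1.125
x₂ = 1.125 − 0.125·5.25 = 0.46875
x₃ = 0.46875 − 0.125·3.9375 = -0.0234375
J(-0.0234375) = -0.06976318359375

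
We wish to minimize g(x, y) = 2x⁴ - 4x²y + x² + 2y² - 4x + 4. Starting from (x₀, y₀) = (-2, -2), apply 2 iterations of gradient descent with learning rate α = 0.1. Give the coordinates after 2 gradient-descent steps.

∇g = (8x³ - 8xy + 2x - 4, -4x² + 4y)
(x₁, y₁) = (-2, -2) − 0.1·(-104, -24) = (8.4, 0.4)
(x₂, y₂) = (8.4, 0.4) − 0.1·(4727.552, -280.64) = (-464.3552, 28.464)

(-464.3552, 28.464)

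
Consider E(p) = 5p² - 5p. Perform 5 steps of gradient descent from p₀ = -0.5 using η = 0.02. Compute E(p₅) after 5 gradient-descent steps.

E′(p) = 10p - 5
p₁ = -0.5 − 0.02·(-10) = -0.3
p₂ = -0.3 − 0.02·(-8) = -0.14
p₃ = -0.14 − 0.02·(-6.4) = -0.012
p₄ = -0.012 − 0.02·(-5.12) = 0.0904
p₅ = 0.0904 − 0.02·(-4.096) = 0.17232
E(0.17232) = -0.713129088

-0.713129088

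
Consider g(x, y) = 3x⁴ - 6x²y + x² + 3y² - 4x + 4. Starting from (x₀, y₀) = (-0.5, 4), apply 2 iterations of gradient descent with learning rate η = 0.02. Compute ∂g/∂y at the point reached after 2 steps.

∇g = (12x³ - 12xy + 2x - 4, -6x² + 6y)
Step 1: at (-0.5, 4), ∇g = (17.5, 22.5) → (-0.5, 4) − 0.02·(17.5, 22.5) = (-0.85, 3.55)
Step 2: at (-0.85, 3.55), ∇g = (23.1405, 16.965) → (-0.85, 3.55) − 0.02·(23.1405, 16.965) = (-1.31281, 3.2107)
∂g/∂y at (-1.31281, 3.2107) = 8.9233794234

8.9233794234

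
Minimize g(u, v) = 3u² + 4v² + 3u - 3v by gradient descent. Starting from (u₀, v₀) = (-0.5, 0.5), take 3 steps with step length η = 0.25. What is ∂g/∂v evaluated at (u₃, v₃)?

-1

∇g = (6u + 3, 8v - 3)
(u₁, v₁) = (-0.5, 0.5) − 0.25·(0, 1) = (-0.5, 0.25)
(u₂, v₂) = (-0.5, 0.25) − 0.25·(0, -1) = (-0.5, 0.5)
(u₃, v₃) = (-0.5, 0.5) − 0.25·(0, 1) = (-0.5, 0.25)
∂g/∂v at (-0.5, 0.25) = -1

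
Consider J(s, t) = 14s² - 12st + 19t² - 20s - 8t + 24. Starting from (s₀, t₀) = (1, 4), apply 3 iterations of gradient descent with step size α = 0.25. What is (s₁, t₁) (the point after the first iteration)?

(11, -29)

∇J = (28s - 12t - 20, -12s + 38t - 8)
Step 1: at (1, 4), ∇J = (-40, 132) → (1, 4) − 0.25·(-40, 132) = (11, -29)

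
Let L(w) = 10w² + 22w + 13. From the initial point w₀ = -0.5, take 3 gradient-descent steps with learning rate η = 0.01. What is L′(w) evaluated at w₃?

L′(w) = 20w + 22
Step 1: L′(-0.5) = 12; w₁ = -0.5 − 0.01·12 = -0.62
Step 2: L′(-0.62) = 9.6; w₂ = -0.62 − 0.01·9.6 = -0.716
Step 3: L′(-0.716) = 7.68; w₃ = -0.716 − 0.01·7.68 = -0.7928
L′(w) at (-0.7928) = 6.144

6.144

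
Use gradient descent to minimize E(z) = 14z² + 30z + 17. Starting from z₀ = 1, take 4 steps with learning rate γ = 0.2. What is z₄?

E′(z) = 28z + 30
z₁ = 1 − 0.2·58 = -10.6
z₂ = -10.6 − 0.2·(-266.8) = 42.76
z₃ = 42.76 − 0.2·1227.28 = -202.696
z₄ = -202.696 − 0.2·(-5645.488) = 926.4016

926.4016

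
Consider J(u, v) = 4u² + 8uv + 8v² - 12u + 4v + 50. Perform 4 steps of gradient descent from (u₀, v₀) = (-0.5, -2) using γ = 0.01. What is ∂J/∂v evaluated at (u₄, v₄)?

∇J = (8u + 8v - 12, 8u + 16v + 4)
(u₁, v₁) = (-0.5, -2) − 0.01·(-32, -32) = (-0.18, -1.68)
(u₂, v₂) = (-0.18, -1.68) − 0.01·(-26.88, -24.32) = (0.0888, -1.4368)
(u₃, v₃) = (0.0888, -1.4368) − 0.01·(-22.784, -18.2784) = (0.31664, -1.254016)
(u₄, v₄) = (0.31664, -1.254016) − 0.01·(-19.499008, -13.531136) = (0.51163008, -1.11870464)
∂J/∂v at (0.51163008, -1.11870464) = -9.8062336

-9.8062336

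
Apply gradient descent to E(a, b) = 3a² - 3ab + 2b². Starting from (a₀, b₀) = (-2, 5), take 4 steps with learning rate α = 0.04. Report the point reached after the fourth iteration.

(0.484864, 2.272512)

∇E = (6a - 3b, -3a + 4b)
Step 1: at (-2, 5), ∇E = (-27, 26) → (-2, 5) − 0.04·(-27, 26) = (-0.92, 3.96)
Step 2: at (-0.92, 3.96), ∇E = (-17.4, 18.6) → (-0.92, 3.96) − 0.04·(-17.4, 18.6) = (-0.224, 3.216)
Step 3: at (-0.224, 3.216), ∇E = (-10.992, 13.536) → (-0.224, 3.216) − 0.04·(-10.992, 13.536) = (0.21568, 2.67456)
Step 4: at (0.21568, 2.67456), ∇E = (-6.7296, 10.0512) → (0.21568, 2.67456) − 0.04·(-6.7296, 10.0512) = (0.484864, 2.272512)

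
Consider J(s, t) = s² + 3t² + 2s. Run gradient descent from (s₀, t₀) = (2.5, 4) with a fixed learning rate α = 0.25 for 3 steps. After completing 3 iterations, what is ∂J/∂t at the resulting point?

∇J = (2s + 2, 6t)
(s₁, t₁) = (2.5, 4) − 0.25·(7, 24) = (0.75, -2)
(s₂, t₂) = (0.75, -2) − 0.25·(3.5, -12) = (-0.125, 1)
(s₃, t₃) = (-0.125, 1) − 0.25·(1.75, 6) = (-0.5625, -0.5)
∂J/∂t at (-0.5625, -0.5) = -3

-3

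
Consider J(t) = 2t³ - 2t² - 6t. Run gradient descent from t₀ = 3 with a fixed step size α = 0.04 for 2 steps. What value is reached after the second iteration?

1.465536

J′(t) = 6t² - 4t - 6
t₁ = 3 − 0.04·36 = 1.56
t₂ = 1.56 − 0.04·2.3616 = 1.465536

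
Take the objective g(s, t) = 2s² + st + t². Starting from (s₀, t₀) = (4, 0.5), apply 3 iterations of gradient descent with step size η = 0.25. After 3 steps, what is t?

-0.21875

∇g = (4s + t, s + 2t)
(s₁, t₁) = (4, 0.5) − 0.25·(16.5, 5) = (-0.125, -0.75)
(s₂, t₂) = (-0.125, -0.75) − 0.25·(-1.25, -1.625) = (0.1875, -0.34375)
(s₃, t₃) = (0.1875, -0.34375) − 0.25·(0.40625, -0.5) = (0.0859375, -0.21875)
t = -0.21875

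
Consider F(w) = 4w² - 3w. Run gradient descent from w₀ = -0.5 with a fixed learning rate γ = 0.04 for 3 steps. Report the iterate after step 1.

F′(w) = 8w - 3
w₁ = -0.5 − 0.04·(-7) = -0.22

-0.22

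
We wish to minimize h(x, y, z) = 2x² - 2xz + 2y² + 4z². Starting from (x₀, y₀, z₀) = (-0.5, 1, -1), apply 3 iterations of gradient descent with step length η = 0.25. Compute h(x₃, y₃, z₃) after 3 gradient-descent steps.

7.328125

∇h = (4x - 2z, 4y, -2x + 8z)
Step 1: at (-0.5, 1, -1), ∇h = (0, 4, -7) → (-0.5, 1, -1) − 0.25·(0, 4, -7) = (-0.5, 0, 0.75)
Step 2: at (-0.5, 0, 0.75), ∇h = (-3.5, 0, 7) → (-0.5, 0, 0.75) − 0.25·(-3.5, 0, 7) = (0.375, 0, -1)
Step 3: at (0.375, 0, -1), ∇h = (3.5, 0, -8.75) → (0.375, 0, -1) − 0.25·(3.5, 0, -8.75) = (-0.5, 0, 1.1875)
h(-0.5, 0, 1.1875) = 7.328125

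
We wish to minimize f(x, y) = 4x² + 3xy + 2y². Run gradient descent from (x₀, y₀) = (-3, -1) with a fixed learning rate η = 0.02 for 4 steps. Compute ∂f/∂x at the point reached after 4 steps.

-11.74066224

∇f = (8x + 3y, 3x + 4y)
Step 1: at (-3, -1), ∇f = (-27, -13) → (-3, -1) − 0.02·(-27, -13) = (-2.46, -0.74)
Step 2: at (-2.46, -0.74), ∇f = (-21.9, -10.34) → (-2.46, -0.74) − 0.02·(-21.9, -10.34) = (-2.022, -0.5332)
Step 3: at (-2.022, -0.5332), ∇f = (-17.7756, -8.1988) → (-2.022, -0.5332) − 0.02·(-17.7756, -8.1988) = (-1.666488, -0.369224)
Step 4: at (-1.666488, -0.369224), ∇f = (-14.439576, -6.47636) → (-1.666488, -0.369224) − 0.02·(-14.439576, -6.47636) = (-1.37769648, -0.2396968)
∂f/∂x at (-1.37769648, -0.2396968) = -11.74066224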